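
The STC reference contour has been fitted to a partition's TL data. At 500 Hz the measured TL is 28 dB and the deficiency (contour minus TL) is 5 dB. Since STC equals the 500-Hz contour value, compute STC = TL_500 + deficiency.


By ASTM E413, STC = value of the fitted reference contour at 500 Hz.
Contour value at 500 Hz = TL_500 + deficiency = 28 + 5 = 33
STC = 33


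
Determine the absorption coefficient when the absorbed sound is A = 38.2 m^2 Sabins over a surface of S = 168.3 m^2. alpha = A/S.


Absorption coefficient = absorbed power / incident power
alpha = A / S = 38.2 / 168.3 = 0.22698


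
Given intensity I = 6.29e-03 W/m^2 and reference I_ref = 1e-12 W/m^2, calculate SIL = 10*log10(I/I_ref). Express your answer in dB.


I / I_ref = 6.29e-03 / 1e-12 = 6.29e+09
SIL = 10 * log10(6.29e+09) = 97.987 dB


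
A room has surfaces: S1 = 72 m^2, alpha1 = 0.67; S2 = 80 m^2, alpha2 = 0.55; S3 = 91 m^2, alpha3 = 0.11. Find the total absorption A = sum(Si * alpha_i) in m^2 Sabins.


72 * 0.67 = 48.24
80 * 0.55 = 44
91 * 0.11 = 10.01
A_total = 48.24 + 44 + 10.01 = 102.25 m^2


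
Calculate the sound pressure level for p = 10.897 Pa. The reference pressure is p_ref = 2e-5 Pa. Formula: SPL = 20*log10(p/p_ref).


p / p_ref = 10.897 / 2e-5 = 544850
SPL = 20 * log10(544850) = 114.73 dB


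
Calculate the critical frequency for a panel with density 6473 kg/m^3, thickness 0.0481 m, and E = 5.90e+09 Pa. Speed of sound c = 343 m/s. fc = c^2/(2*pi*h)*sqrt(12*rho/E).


12*rho/E = 12*6473/5.90e+09 = 1.31654e-05
sqrt(12*rho/E) = sqrt(1.31654e-05) = 0.00362842
c^2/(2*pi*h) = 343^2/(2*pi*0.0481) = 389281
fc = 389281 * 0.00362842 = 1412.5 Hz


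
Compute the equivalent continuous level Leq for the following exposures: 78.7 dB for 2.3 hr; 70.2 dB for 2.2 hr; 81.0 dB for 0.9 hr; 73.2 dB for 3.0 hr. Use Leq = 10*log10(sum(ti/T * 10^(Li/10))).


T_total = 2.3 + 2.2 + 0.9 + 3.0 = 8.4 hr
(2.3/8.4) * 10^(78.7/10) = 2.02978e+07
(2.2/8.4) * 10^(70.2/10) = 2.74248e+06
(0.9/8.4) * 10^(81.0/10) = 1.34885e+07
(3.0/8.4) * 10^(73.2/10) = 7.46177e+06
Sum = 2.02978e+07 + 2.74248e+06 + 1.34885e+07 + 7.46177e+06 = 4.39906e+07
Leq = 10*log10(4.39906e+07) = 76.434 dB


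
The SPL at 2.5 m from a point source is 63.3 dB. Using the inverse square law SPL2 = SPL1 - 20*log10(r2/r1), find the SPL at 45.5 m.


r2/r1 = 45.5/2.5 = 18.2
Correction = 20*log10(18.2) = 25.2014 dB
SPL2 = 63.3 - 25.2014 = 38.099 dB


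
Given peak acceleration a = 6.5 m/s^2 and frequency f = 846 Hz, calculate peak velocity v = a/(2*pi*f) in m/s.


omega = 2*pi*f = 2*pi*846 = 5315.57 rad/s
v = a / omega = 6.5 / 5315.57 = 0.0012228 m/s


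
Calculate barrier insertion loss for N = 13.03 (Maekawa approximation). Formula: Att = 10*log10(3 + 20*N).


3 + 20*N = 3 + 20*13.03 = 263.6
Att = 10*log10(263.6) = 24.209 dB


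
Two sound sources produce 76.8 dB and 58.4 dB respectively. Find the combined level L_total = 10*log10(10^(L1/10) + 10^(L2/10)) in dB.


10^(76.8/10) = 4.7863e+07
10^(58.4/10) = 691831
Sum = 4.7863e+07 + 691831 = 4.85548e+07
L_total = 10*log10(4.85548e+07) = 76.862 dB


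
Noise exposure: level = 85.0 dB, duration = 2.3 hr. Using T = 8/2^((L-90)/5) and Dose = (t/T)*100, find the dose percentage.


T_allowed = 8 / 2^((85.0 - 90)/5) = 16 hr
Dose = 2.3 / 16 * 100 = 14.375 %


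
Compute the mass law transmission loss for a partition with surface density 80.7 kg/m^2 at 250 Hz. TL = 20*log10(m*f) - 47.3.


m * f = 80.7 * 250 = 20175
20*log10(20175) = 86.0963 dB
TL = 86.0963 - 47.3 = 38.796 dB


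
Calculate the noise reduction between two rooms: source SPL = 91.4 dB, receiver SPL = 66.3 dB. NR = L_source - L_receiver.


NR = L_source - L_receiver (difference between source and receiving room levels)
NR = 91.4 - 66.3 = 25.1 dB


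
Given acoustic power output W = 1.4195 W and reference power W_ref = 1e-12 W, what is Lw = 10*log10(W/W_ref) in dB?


W / W_ref = 1.4195 / 1e-12 = 1.4195e+12
Lw = 10 * log10(1.4195e+12) = 121.52 dB


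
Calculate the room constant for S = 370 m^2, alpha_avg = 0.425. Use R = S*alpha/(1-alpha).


R = 370 * 0.425 / (1 - 0.425) = 273.48 m^2


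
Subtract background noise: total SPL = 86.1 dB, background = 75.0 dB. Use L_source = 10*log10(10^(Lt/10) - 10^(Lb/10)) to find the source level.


10^(86.1/10) = 4.0738e+08
10^(75.0/10) = 3.16228e+07
Difference = 4.0738e+08 - 3.16228e+07 = 3.75757e+08
L_source = 10*log10(3.75757e+08) = 85.749 dB


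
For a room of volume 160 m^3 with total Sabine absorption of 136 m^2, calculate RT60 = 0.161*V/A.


RT60 = 0.161 * 160 / 136 = 0.18941 s


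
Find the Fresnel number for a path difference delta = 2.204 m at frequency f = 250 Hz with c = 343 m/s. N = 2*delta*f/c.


N = 2*delta*f/c = 2*delta/lambda, where lambda = c/f
lambda = 343 / 250 = 1.372 m
N = 2 * 2.204 / 1.372 = 3.2128


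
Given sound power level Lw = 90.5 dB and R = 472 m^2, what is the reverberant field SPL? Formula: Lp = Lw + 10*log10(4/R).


4/R = 4/472 = 0.00847458
Lp = 90.5 + 10*log10(0.00847458) = 69.781 dB


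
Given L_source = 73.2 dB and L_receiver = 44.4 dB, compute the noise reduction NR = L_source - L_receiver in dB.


NR = L_source - L_receiver (difference between source and receiving room levels)
NR = 73.2 - 44.4 = 28.8 dB


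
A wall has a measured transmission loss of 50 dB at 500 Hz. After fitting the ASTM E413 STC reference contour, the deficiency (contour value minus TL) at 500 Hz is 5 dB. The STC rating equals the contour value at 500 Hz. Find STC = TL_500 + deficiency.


By ASTM E413, STC = value of the fitted reference contour at 500 Hz.
Contour value at 500 Hz = TL_500 + deficiency = 50 + 5 = 55
STC = 55


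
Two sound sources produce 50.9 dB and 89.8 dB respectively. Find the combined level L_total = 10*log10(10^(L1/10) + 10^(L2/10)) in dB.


10^(50.9/10) = 123027
10^(89.8/10) = 9.54993e+08
Sum = 123027 + 9.54993e+08 = 9.55116e+08
L_total = 10*log10(9.55116e+08) = 89.801 dB


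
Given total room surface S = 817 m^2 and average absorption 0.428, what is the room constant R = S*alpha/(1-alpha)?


R = 817 * 0.428 / (1 - 0.428) = 611.32 m^2


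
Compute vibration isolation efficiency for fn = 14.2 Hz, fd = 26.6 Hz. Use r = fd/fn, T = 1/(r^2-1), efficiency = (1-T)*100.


r = 26.6 / 14.2 = 1.87324
r^2 - 1 = 1.87324^2 - 1 = 2.50903
T = 1/2.50903 = 0.39856
Efficiency = (1 - 0.39856)*100 = 60.144 %


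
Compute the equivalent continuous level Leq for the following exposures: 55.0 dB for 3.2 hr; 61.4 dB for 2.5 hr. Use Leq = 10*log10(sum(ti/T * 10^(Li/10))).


T_total = 3.2 + 2.5 = 5.7 hr
(3.2/5.7) * 10^(55.0/10) = 177531
(2.5/5.7) * 10^(61.4/10) = 605432
Sum = 177531 + 605432 = 782963
Leq = 10*log10(782963) = 58.937 dB


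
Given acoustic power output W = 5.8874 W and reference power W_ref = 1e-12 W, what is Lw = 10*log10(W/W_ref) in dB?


W / W_ref = 5.8874 / 1e-12 = 5.8874e+12
Lw = 10 * log10(5.8874e+12) = 127.7 dB


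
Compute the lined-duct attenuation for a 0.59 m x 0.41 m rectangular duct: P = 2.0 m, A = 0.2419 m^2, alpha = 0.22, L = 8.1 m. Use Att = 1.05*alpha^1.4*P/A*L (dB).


alpha^1.4 = 0.22^1.4 = 0.120058
Attenuation rate = 1.05 * alpha^1.4 * P / A
= 1.05 * 0.120058 * 2.0 / 0.2419 = 1.04226 dB/m
Total Att = 1.04226 * 8.1 = 8.4423 dB


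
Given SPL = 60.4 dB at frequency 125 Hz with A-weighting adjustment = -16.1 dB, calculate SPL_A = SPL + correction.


A-weighting table: 125 Hz -> -16.1 dB correction
SPL_A = SPL + correction = 60.4 + (-16.1) = 44.3 dBA


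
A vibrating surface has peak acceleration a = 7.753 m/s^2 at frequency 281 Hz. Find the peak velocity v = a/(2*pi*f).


omega = 2*pi*f = 2*pi*281 = 1765.58 rad/s
v = a / omega = 7.753 / 1765.58 = 0.0043912 m/s


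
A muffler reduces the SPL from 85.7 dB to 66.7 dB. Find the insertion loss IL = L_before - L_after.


Insertion loss = SPL without muffler - SPL with muffler
IL = 85.7 - 66.7 = 19 dB


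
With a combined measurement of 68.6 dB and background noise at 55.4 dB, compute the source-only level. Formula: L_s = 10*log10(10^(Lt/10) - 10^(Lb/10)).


10^(68.6/10) = 7.24436e+06
10^(55.4/10) = 346737
Difference = 7.24436e+06 - 346737 = 6.89762e+06
L_source = 10*log10(6.89762e+06) = 68.387 dB


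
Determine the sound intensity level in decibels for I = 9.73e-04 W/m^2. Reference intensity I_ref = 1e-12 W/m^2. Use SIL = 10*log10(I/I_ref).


I / I_ref = 9.73e-04 / 1e-12 = 9.73e+08
SIL = 10 * log10(9.73e+08) = 89.881 dB


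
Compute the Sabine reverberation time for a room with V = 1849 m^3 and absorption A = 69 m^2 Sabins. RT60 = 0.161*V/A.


RT60 = 0.161 * 1849 / 69 = 4.3143 s


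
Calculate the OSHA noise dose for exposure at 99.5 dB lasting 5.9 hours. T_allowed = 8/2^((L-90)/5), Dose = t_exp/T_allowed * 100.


T_allowed = 8 / 2^((99.5 - 90)/5) = 2.14355 hr
Dose = 5.9 / 2.14355 * 100 = 275.24 %


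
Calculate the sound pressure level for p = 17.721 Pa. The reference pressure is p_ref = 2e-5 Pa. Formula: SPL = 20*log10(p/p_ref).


p / p_ref = 17.721 / 2e-5 = 886050
SPL = 20 * log10(886050) = 118.95 dB


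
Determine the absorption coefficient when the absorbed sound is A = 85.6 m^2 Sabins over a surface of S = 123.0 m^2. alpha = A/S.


Absorption coefficient = absorbed power / incident power
alpha = A / S = 85.6 / 123.0 = 0.69593


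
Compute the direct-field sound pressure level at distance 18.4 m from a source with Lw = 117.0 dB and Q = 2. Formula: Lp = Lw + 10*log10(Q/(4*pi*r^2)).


4*pi*r^2 = 4*pi*18.4^2 = 4254.47 m^2
Q / (4*pi*r^2) = 2 / 4254.47 = 0.000470094
Lp = 117.0 + 10*log10(0.000470094) = 83.722 dB


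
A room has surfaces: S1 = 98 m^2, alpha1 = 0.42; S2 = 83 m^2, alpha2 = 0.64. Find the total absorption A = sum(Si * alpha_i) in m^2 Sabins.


98 * 0.42 = 41.16
83 * 0.64 = 53.12
A_total = 41.16 + 53.12 = 94.28 m^2


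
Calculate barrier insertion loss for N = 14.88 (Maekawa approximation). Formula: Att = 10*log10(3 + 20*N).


3 + 20*N = 3 + 20*14.88 = 300.6
Att = 10*log10(300.6) = 24.78 dB


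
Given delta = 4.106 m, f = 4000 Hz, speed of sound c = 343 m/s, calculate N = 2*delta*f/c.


N = 2*delta*f/c = 2*delta/lambda, where lambda = c/f
lambda = 343 / 4000 = 0.08575 m
N = 2 * 4.106 / 0.08575 = 95.767


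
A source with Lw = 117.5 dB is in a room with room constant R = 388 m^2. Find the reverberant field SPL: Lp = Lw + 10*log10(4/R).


4/R = 4/388 = 0.0103093
Lp = 117.5 + 10*log10(0.0103093) = 97.632 dB


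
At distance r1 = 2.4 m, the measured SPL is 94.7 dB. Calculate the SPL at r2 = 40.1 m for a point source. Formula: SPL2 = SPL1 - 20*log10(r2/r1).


r2/r1 = 40.1/2.4 = 16.7083
Correction = 20*log10(16.7083) = 24.4586 dB
SPL2 = 94.7 - 24.4586 = 70.241 dB


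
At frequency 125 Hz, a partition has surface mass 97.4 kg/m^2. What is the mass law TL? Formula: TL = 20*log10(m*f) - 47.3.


m * f = 97.4 * 125 = 12175
20*log10(12175) = 81.7094 dB
TL = 81.7094 - 47.3 = 34.409 dB


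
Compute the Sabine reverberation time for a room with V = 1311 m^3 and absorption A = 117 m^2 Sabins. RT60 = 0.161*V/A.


RT60 = 0.161 * 1311 / 117 = 1.804 s


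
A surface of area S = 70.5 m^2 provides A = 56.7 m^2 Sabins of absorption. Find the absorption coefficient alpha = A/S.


Absorption coefficient = absorbed power / incident power
alpha = A / S = 56.7 / 70.5 = 0.80426


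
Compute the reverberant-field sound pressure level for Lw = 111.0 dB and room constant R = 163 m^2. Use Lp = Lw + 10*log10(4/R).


4/R = 4/163 = 0.0245399
Lp = 111.0 + 10*log10(0.0245399) = 94.899 dB


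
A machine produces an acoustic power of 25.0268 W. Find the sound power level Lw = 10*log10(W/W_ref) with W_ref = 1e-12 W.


W / W_ref = 25.0268 / 1e-12 = 2.50268e+13
Lw = 10 * log10(2.50268e+13) = 133.98 dB


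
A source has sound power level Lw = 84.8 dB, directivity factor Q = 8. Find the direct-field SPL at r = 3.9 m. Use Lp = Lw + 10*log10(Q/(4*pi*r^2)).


4*pi*r^2 = 4*pi*3.9^2 = 191.134 m^2
Q / (4*pi*r^2) = 8 / 191.134 = 0.0418555
Lp = 84.8 + 10*log10(0.0418555) = 71.018 dB


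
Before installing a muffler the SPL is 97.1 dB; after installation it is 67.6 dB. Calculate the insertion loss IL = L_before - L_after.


Insertion loss = SPL without muffler - SPL with muffler
IL = 97.1 - 67.6 = 29.5 dB


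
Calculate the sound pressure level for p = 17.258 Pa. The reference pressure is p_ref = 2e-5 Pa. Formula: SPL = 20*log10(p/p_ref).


p / p_ref = 17.258 / 2e-5 = 862900
SPL = 20 * log10(862900) = 118.72 dB


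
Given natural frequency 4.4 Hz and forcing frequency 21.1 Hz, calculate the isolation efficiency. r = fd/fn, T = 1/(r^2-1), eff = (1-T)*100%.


r = 21.1 / 4.4 = 4.79545
r^2 - 1 = 4.79545^2 - 1 = 21.9963
T = 1/21.9963 = 0.0454622
Efficiency = (1 - 0.0454622)*100 = 95.454 %


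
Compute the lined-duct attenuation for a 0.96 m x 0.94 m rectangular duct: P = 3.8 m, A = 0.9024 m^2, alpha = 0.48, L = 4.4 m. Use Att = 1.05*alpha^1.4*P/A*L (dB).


alpha^1.4 = 0.48^1.4 = 0.35788
Attenuation rate = 1.05 * alpha^1.4 * P / A
= 1.05 * 0.35788 * 3.8 / 0.9024 = 1.58238 dB/m
Total Att = 1.58238 * 4.4 = 6.9625 dB


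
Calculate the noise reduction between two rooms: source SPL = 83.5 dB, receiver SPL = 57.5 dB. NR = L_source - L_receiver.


NR = L_source - L_receiver (difference between source and receiving room levels)
NR = 83.5 - 57.5 = 26 dB


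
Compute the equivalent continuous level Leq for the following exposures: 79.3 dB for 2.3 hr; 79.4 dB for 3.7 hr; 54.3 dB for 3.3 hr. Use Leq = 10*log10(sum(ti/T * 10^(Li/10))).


T_total = 2.3 + 3.7 + 3.3 = 9.3 hr
(2.3/9.3) * 10^(79.3/10) = 2.10497e+07
(3.7/9.3) * 10^(79.4/10) = 3.46512e+07
(3.3/9.3) * 10^(54.3/10) = 95506.1
Sum = 2.10497e+07 + 3.46512e+07 + 95506.1 = 5.57964e+07
Leq = 10*log10(5.57964e+07) = 77.466 dB


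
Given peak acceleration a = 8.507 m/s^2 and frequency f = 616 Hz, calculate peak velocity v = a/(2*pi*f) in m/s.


omega = 2*pi*f = 2*pi*616 = 3870.44 rad/s
v = a / omega = 8.507 / 3870.44 = 0.0021979 m/s


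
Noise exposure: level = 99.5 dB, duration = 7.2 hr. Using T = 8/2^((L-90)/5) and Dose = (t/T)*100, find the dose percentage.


T_allowed = 8 / 2^((99.5 - 90)/5) = 2.14355 hr
Dose = 7.2 / 2.14355 * 100 = 335.89 %


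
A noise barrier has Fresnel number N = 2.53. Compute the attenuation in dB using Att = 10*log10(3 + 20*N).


3 + 20*N = 3 + 20*2.53 = 53.6
Att = 10*log10(53.6) = 17.292 dB


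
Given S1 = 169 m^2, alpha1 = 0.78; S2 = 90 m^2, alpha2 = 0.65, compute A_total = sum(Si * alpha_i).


169 * 0.78 = 131.82
90 * 0.65 = 58.5
A_total = 131.82 + 58.5 = 190.32 m^2


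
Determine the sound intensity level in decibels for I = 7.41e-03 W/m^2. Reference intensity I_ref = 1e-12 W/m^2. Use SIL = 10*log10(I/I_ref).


I / I_ref = 7.41e-03 / 1e-12 = 7.41e+09
SIL = 10 * log10(7.41e+09) = 98.698 dB


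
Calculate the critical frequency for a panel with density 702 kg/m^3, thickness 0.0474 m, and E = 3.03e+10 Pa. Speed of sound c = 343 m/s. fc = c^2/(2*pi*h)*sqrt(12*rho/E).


12*rho/E = 12*702/3.03e+10 = 2.7802e-07
sqrt(12*rho/E) = sqrt(2.7802e-07) = 0.000527276
c^2/(2*pi*h) = 343^2/(2*pi*0.0474) = 395030
fc = 395030 * 0.000527276 = 208.29 Hz


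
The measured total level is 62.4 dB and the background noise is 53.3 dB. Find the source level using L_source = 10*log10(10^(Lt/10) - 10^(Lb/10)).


10^(62.4/10) = 1.7378e+06
10^(53.3/10) = 213796
Difference = 1.7378e+06 - 213796 = 1.524e+06
L_source = 10*log10(1.524e+06) = 61.83 dB


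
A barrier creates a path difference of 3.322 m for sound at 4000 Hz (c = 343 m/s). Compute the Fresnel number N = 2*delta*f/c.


N = 2*delta*f/c = 2*delta/lambda, where lambda = c/f
lambda = 343 / 4000 = 0.08575 m
N = 2 * 3.322 / 0.08575 = 77.481


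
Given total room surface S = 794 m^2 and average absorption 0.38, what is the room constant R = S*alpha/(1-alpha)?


R = 794 * 0.38 / (1 - 0.38) = 486.65 m^2


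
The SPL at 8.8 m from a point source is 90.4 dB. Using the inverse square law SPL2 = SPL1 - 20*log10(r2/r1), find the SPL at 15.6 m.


r2/r1 = 15.6/8.8 = 1.77273
Correction = 20*log10(1.77273) = 4.97285 dB
SPL2 = 90.4 - 4.97285 = 85.427 dB


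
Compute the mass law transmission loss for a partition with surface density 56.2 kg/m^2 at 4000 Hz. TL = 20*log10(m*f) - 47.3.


m * f = 56.2 * 4000 = 224800
20*log10(224800) = 107.036 dB
TL = 107.036 - 47.3 = 59.736 dB


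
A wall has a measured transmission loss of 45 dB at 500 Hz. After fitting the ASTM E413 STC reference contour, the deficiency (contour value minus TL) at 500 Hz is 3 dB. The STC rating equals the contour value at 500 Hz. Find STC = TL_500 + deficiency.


By ASTM E413, STC = value of the fitted reference contour at 500 Hz.
Contour value at 500 Hz = TL_500 + deficiency = 45 + 3 = 48
STC = 48


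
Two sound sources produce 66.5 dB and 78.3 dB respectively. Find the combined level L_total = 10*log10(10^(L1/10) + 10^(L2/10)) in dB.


10^(66.5/10) = 4.46684e+06
10^(78.3/10) = 6.76083e+07
Sum = 4.46684e+06 + 6.76083e+07 = 7.20751e+07
L_total = 10*log10(7.20751e+07) = 78.578 dB


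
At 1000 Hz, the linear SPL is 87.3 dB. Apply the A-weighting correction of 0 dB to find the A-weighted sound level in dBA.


A-weighting table: 1000 Hz -> 0 dB correction
SPL_A = SPL + correction = 87.3 + (0) = 87.3 dBA


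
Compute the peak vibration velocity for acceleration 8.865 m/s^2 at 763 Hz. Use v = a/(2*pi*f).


omega = 2*pi*f = 2*pi*763 = 4794.07 rad/s
v = a / omega = 8.865 / 4794.07 = 0.0018492 m/s


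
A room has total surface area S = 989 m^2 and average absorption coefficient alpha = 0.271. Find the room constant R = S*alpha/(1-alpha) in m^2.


R = 989 * 0.271 / (1 - 0.271) = 367.65 m^2


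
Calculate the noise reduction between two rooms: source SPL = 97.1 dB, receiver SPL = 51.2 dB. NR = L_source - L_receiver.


NR = L_source - L_receiver (difference between source and receiving room levels)
NR = 97.1 - 51.2 = 45.9 dB


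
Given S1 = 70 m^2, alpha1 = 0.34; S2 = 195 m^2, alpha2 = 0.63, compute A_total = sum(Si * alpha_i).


70 * 0.34 = 23.8
195 * 0.63 = 122.85
A_total = 23.8 + 122.85 = 146.65 m^2


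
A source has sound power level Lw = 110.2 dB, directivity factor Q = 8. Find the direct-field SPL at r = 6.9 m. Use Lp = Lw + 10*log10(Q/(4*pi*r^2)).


4*pi*r^2 = 4*pi*6.9^2 = 598.285 m^2
Q / (4*pi*r^2) = 8 / 598.285 = 0.0133716
Lp = 110.2 + 10*log10(0.0133716) = 91.462 dB


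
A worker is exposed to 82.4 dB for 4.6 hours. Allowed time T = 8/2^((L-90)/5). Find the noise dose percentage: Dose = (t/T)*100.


T_allowed = 8 / 2^((82.4 - 90)/5) = 22.9433 hr
Dose = 4.6 / 22.9433 * 100 = 20.049 %


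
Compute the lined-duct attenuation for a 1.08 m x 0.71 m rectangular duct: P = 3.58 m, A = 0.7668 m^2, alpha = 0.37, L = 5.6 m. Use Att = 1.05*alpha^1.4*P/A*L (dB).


alpha^1.4 = 0.37^1.4 = 0.248589
Attenuation rate = 1.05 * alpha^1.4 * P / A
= 1.05 * 0.248589 * 3.58 / 0.7668 = 1.21863 dB/m
Total Att = 1.21863 * 5.6 = 6.8243 dB


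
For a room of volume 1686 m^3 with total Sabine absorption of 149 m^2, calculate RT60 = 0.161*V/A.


RT60 = 0.161 * 1686 / 149 = 1.8218 s


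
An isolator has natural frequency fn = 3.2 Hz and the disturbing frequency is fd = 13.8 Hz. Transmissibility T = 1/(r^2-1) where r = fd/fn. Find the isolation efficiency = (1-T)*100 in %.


r = 13.8 / 3.2 = 4.3125
r^2 - 1 = 4.3125^2 - 1 = 17.5977
T = 1/17.5977 = 0.0568256
Efficiency = (1 - 0.0568256)*100 = 94.317 %


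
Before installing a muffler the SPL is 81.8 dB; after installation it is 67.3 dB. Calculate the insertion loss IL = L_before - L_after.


Insertion loss = SPL without muffler - SPL with muffler
IL = 81.8 - 67.3 = 14.5 dB


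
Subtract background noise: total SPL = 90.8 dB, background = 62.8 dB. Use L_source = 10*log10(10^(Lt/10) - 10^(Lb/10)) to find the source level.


10^(90.8/10) = 1.20226e+09
10^(62.8/10) = 1.90546e+06
Difference = 1.20226e+09 - 1.90546e+06 = 1.20035e+09
L_source = 10*log10(1.20035e+09) = 90.793 dB


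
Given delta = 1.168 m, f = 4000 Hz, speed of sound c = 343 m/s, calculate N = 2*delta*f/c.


N = 2*delta*f/c = 2*delta/lambda, where lambda = c/f
lambda = 343 / 4000 = 0.08575 m
N = 2 * 1.168 / 0.08575 = 27.242


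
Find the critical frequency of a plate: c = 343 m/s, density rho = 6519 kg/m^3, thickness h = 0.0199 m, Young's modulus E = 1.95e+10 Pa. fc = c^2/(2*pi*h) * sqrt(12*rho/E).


12*rho/E = 12*6519/1.95e+10 = 4.01169e-06
sqrt(12*rho/E) = sqrt(4.01169e-06) = 0.00200292
c^2/(2*pi*h) = 343^2/(2*pi*0.0199) = 940926
fc = 940926 * 0.00200292 = 1884.6 Hz


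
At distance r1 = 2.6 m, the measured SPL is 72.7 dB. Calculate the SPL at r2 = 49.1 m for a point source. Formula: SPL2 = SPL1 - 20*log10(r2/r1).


r2/r1 = 49.1/2.6 = 18.8846
Correction = 20*log10(18.8846) = 25.5222 dB
SPL2 = 72.7 - 25.5222 = 47.178 dB


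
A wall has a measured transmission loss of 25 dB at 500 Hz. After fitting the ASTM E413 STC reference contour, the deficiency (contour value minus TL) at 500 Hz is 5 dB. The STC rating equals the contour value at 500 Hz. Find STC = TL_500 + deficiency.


By ASTM E413, STC = value of the fitted reference contour at 500 Hz.
Contour value at 500 Hz = TL_500 + deficiency = 25 + 5 = 30
STC = 30


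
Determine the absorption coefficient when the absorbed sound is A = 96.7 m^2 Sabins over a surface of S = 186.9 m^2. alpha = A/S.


Absorption coefficient = absorbed power / incident power
alpha = A / S = 96.7 / 186.9 = 0.51739


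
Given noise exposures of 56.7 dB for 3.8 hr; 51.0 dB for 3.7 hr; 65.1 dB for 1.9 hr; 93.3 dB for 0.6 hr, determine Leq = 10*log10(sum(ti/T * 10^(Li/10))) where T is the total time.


T_total = 3.8 + 3.7 + 1.9 + 0.6 = 10.0 hr
(3.8/10.0) * 10^(56.7/10) = 177739
(3.7/10.0) * 10^(51.0/10) = 46580.2
(1.9/10.0) * 10^(65.1/10) = 614828
(0.6/10.0) * 10^(93.3/10) = 1.28278e+08
Sum = 177739 + 46580.2 + 614828 + 1.28278e+08 = 1.29117e+08
Leq = 10*log10(1.29117e+08) = 81.11 dB


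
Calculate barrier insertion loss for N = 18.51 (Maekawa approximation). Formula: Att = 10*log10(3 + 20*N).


3 + 20*N = 3 + 20*18.51 = 373.2
Att = 10*log10(373.2) = 25.719 dB


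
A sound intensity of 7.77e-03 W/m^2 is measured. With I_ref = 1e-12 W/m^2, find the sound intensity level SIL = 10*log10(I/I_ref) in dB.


I / I_ref = 7.77e-03 / 1e-12 = 7.77e+09
SIL = 10 * log10(7.77e+09) = 98.904 dB


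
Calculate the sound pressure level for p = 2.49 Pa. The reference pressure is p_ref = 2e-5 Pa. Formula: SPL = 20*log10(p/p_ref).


p / p_ref = 2.49 / 2e-5 = 124500
SPL = 20 * log10(124500) = 101.9 dB


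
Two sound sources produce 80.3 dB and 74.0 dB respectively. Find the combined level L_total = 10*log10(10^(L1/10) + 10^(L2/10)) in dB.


10^(80.3/10) = 1.07152e+08
10^(74.0/10) = 2.51189e+07
Sum = 1.07152e+08 + 2.51189e+07 = 1.32271e+08
L_total = 10*log10(1.32271e+08) = 81.215 dB


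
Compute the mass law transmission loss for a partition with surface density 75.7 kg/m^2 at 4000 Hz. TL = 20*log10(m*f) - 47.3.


m * f = 75.7 * 4000 = 302800
20*log10(302800) = 109.623 dB
TL = 109.623 - 47.3 = 62.323 dB


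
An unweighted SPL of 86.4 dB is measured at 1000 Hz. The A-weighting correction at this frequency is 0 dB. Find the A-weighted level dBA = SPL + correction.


A-weighting table: 1000 Hz -> 0 dB correction
SPL_A = SPL + correction = 86.4 + (0) = 86.4 dBA


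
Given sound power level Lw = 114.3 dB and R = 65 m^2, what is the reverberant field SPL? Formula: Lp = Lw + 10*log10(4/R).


4/R = 4/65 = 0.0615385
Lp = 114.3 + 10*log10(0.0615385) = 102.19 dB


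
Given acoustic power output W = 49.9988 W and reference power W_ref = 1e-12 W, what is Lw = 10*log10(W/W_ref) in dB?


W / W_ref = 49.9988 / 1e-12 = 4.99988e+13
Lw = 10 * log10(4.99988e+13) = 136.99 dB


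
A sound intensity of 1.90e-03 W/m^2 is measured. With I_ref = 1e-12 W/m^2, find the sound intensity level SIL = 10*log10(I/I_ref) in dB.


I / I_ref = 1.90e-03 / 1e-12 = 1.9e+09
SIL = 10 * log10(1.9e+09) = 92.788 dB


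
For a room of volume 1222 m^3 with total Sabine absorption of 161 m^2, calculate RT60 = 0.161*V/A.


RT60 = 0.161 * 1222 / 161 = 1.222 s


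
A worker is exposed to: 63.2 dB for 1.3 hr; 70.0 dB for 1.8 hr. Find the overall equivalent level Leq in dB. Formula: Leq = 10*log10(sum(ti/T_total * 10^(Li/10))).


T_total = 1.3 + 1.8 = 3.1 hr
(1.3/3.1) * 10^(63.2/10) = 876156
(1.8/3.1) * 10^(70.0/10) = 5.80645e+06
Sum = 876156 + 5.80645e+06 = 6.68261e+06
Leq = 10*log10(6.68261e+06) = 68.249 dB


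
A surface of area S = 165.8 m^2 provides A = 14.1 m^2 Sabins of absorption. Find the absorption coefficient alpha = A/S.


Absorption coefficient = absorbed power / incident power
alpha = A / S = 14.1 / 165.8 = 0.085042


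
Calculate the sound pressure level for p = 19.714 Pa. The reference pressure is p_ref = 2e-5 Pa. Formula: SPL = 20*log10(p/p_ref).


p / p_ref = 19.714 / 2e-5 = 985700
SPL = 20 * log10(985700) = 119.87 dB


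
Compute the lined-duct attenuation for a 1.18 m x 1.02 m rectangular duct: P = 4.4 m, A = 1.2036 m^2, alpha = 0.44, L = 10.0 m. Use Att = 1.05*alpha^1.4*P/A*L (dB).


alpha^1.4 = 0.44^1.4 = 0.316835
Attenuation rate = 1.05 * alpha^1.4 * P / A
= 1.05 * 0.316835 * 4.4 / 1.2036 = 1.21617 dB/m
Total Att = 1.21617 * 10.0 = 12.162 dB


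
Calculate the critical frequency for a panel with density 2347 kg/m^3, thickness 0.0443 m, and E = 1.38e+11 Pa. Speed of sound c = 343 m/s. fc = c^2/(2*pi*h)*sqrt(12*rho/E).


12*rho/E = 12*2347/1.38e+11 = 2.04087e-07
sqrt(12*rho/E) = sqrt(2.04087e-07) = 0.00045176
c^2/(2*pi*h) = 343^2/(2*pi*0.0443) = 422673
fc = 422673 * 0.00045176 = 190.95 Hz


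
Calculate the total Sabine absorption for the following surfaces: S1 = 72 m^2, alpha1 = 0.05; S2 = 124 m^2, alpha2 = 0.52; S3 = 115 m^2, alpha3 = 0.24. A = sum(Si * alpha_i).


72 * 0.05 = 3.6
124 * 0.52 = 64.48
115 * 0.24 = 27.6
A_total = 3.6 + 64.48 + 27.6 = 95.68 m^2


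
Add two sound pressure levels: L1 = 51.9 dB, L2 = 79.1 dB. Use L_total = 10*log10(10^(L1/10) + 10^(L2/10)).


10^(51.9/10) = 154882
10^(79.1/10) = 8.12831e+07
Sum = 154882 + 8.12831e+07 = 8.1438e+07
L_total = 10*log10(8.1438e+07) = 79.108 dB


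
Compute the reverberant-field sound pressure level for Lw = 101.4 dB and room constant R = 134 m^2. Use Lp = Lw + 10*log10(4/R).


4/R = 4/134 = 0.0298507
Lp = 101.4 + 10*log10(0.0298507) = 86.15 dB


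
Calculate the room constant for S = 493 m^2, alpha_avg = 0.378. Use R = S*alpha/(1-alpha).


R = 493 * 0.378 / (1 - 0.378) = 299.6 m^2


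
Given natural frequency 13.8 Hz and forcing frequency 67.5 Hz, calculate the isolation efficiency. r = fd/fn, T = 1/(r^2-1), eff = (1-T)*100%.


r = 67.5 / 13.8 = 4.8913
r^2 - 1 = 4.8913^2 - 1 = 22.9248
T = 1/22.9248 = 0.0436209
Efficiency = (1 - 0.0436209)*100 = 95.638 %


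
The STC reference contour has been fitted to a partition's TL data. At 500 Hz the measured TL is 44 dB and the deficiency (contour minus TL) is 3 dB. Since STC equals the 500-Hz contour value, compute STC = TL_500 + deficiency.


By ASTM E413, STC = value of the fitted reference contour at 500 Hz.
Contour value at 500 Hz = TL_500 + deficiency = 44 + 3 = 47
STC = 47


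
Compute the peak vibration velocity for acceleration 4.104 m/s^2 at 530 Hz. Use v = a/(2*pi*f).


omega = 2*pi*f = 2*pi*530 = 3330.09 rad/s
v = a / omega = 4.104 / 3330.09 = 0.0012324 m/s


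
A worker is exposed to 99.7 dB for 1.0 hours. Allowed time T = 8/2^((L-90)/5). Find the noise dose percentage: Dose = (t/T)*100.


T_allowed = 8 / 2^((99.7 - 90)/5) = 2.08493 hr
Dose = 1.0 / 2.08493 * 100 = 47.963 %


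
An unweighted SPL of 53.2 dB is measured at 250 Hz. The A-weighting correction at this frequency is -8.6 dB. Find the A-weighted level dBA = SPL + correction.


A-weighting table: 250 Hz -> -8.6 dB correction
SPL_A = SPL + correction = 53.2 + (-8.6) = 44.6 dBA


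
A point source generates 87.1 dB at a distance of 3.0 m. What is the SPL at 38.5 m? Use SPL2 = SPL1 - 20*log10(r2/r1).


r2/r1 = 38.5/3.0 = 12.8333
Correction = 20*log10(12.8333) = 22.1668 dB
SPL2 = 87.1 - 22.1668 = 64.933 dB


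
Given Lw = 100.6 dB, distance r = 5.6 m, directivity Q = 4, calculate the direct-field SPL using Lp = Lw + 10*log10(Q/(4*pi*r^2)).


4*pi*r^2 = 4*pi*5.6^2 = 394.081 m^2
Q / (4*pi*r^2) = 4 / 394.081 = 0.0101502
Lp = 100.6 + 10*log10(0.0101502) = 80.665 dB


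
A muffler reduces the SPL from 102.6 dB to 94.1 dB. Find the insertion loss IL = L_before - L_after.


Insertion loss = SPL without muffler - SPL with muffler
IL = 102.6 - 94.1 = 8.5 dB


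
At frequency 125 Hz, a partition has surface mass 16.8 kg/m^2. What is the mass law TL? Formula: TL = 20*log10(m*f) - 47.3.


m * f = 16.8 * 125 = 2100
20*log10(2100) = 66.4444 dB
TL = 66.4444 - 47.3 = 19.144 dB


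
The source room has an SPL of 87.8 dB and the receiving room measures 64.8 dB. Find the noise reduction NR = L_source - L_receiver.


NR = L_source - L_receiver (difference between source and receiving room levels)
NR = 87.8 - 64.8 = 23 dB


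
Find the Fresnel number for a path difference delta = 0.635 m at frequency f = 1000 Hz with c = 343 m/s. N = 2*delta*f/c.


N = 2*delta*f/c = 2*delta/lambda, where lambda = c/f
lambda = 343 / 1000 = 0.343 m
N = 2 * 0.635 / 0.343 = 3.7026


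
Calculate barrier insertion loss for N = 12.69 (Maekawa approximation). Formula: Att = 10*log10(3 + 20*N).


3 + 20*N = 3 + 20*12.69 = 256.8
Att = 10*log10(256.8) = 24.096 dB


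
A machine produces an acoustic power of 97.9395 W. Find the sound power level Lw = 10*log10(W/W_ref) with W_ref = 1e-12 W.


W / W_ref = 97.9395 / 1e-12 = 9.79395e+13
Lw = 10 * log10(9.79395e+13) = 139.91 dB


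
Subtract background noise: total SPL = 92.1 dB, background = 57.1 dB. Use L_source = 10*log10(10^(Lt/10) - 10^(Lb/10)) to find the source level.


10^(92.1/10) = 1.62181e+09
10^(57.1/10) = 512861
Difference = 1.62181e+09 - 512861 = 1.6213e+09
L_source = 10*log10(1.6213e+09) = 92.099 dB


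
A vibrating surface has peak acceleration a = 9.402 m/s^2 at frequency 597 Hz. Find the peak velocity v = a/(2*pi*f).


omega = 2*pi*f = 2*pi*597 = 3751.06 rad/s
v = a / omega = 9.402 / 3751.06 = 0.0025065 m/s


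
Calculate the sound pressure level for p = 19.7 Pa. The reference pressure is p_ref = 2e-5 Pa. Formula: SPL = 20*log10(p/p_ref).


p / p_ref = 19.7 / 2e-5 = 985000
SPL = 20 * log10(985000) = 119.87 dB


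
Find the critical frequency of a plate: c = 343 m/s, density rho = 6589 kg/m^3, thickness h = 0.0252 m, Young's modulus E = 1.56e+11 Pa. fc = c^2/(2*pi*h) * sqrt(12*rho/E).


12*rho/E = 12*6589/1.56e+11 = 5.06846e-07
sqrt(12*rho/E) = sqrt(5.06846e-07) = 0.000711931
c^2/(2*pi*h) = 343^2/(2*pi*0.0252) = 743033
fc = 743033 * 0.000711931 = 528.99 Hz


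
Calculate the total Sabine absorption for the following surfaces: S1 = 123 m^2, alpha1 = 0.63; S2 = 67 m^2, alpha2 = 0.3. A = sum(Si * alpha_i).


123 * 0.63 = 77.49
67 * 0.3 = 20.1
A_total = 77.49 + 20.1 = 97.59 m^2


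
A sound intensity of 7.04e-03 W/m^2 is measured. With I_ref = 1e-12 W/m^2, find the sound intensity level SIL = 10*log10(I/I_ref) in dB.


I / I_ref = 7.04e-03 / 1e-12 = 7.04e+09
SIL = 10 * log10(7.04e+09) = 98.476 dB


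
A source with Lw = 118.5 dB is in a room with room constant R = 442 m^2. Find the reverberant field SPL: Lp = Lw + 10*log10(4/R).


4/R = 4/442 = 0.00904977
Lp = 118.5 + 10*log10(0.00904977) = 98.066 dB


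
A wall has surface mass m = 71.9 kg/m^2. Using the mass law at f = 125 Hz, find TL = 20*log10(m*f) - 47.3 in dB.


m * f = 71.9 * 125 = 8987.5
20*log10(8987.5) = 79.0728 dB
TL = 79.0728 - 47.3 = 31.773 dB


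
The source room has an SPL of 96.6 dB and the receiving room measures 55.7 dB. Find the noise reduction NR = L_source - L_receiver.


NR = L_source - L_receiver (difference between source and receiving room levels)
NR = 96.6 - 55.7 = 40.9 dB


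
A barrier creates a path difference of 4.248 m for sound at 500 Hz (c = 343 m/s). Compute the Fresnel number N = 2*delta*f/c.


N = 2*delta*f/c = 2*delta/lambda, where lambda = c/f
lambda = 343 / 500 = 0.686 m
N = 2 * 4.248 / 0.686 = 12.385


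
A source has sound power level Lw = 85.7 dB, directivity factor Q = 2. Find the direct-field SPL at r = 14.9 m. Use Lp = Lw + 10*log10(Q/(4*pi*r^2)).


4*pi*r^2 = 4*pi*14.9^2 = 2789.86 m^2
Q / (4*pi*r^2) = 2 / 2789.86 = 0.000716882
Lp = 85.7 + 10*log10(0.000716882) = 54.254 dB


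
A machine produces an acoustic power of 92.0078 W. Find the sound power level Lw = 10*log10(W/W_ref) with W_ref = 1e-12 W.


W / W_ref = 92.0078 / 1e-12 = 9.20078e+13
Lw = 10 * log10(9.20078e+13) = 139.64 dB


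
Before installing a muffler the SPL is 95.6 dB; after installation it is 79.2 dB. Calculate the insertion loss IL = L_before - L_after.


Insertion loss = SPL without muffler - SPL with muffler
IL = 95.6 - 79.2 = 16.4 dB


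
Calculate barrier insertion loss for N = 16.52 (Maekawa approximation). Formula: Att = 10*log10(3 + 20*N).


3 + 20*N = 3 + 20*16.52 = 333.4
Att = 10*log10(333.4) = 25.23 dB


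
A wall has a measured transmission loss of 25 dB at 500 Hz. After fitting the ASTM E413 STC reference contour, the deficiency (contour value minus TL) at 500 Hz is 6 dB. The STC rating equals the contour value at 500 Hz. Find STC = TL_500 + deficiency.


By ASTM E413, STC = value of the fitted reference contour at 500 Hz.
Contour value at 500 Hz = TL_500 + deficiency = 25 + 6 = 31
STC = 31


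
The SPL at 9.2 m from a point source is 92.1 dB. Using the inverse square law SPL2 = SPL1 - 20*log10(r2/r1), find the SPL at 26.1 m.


r2/r1 = 26.1/9.2 = 2.83696
Correction = 20*log10(2.83696) = 9.05706 dB
SPL2 = 92.1 - 9.05706 = 83.043 dB


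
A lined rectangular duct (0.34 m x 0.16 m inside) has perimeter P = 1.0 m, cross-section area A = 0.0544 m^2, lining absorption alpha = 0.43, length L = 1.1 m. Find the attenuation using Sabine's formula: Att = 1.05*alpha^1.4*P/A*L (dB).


alpha^1.4 = 0.43^1.4 = 0.3068
Attenuation rate = 1.05 * alpha^1.4 * P / A
= 1.05 * 0.3068 * 1.0 / 0.0544 = 5.92169 dB/m
Total Att = 5.92169 * 1.1 = 6.5139 dB


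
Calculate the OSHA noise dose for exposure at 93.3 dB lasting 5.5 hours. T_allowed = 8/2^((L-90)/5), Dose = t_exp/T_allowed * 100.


T_allowed = 8 / 2^((93.3 - 90)/5) = 5.06303 hr
Dose = 5.5 / 5.06303 * 100 = 108.63 %


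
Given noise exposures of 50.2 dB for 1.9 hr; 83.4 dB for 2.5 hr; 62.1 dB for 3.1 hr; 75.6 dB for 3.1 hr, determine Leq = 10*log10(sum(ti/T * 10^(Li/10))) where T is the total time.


T_total = 1.9 + 2.5 + 3.1 + 3.1 = 10.6 hr
(1.9/10.6) * 10^(50.2/10) = 18769.3
(2.5/10.6) * 10^(83.4/10) = 5.15982e+07
(3.1/10.6) * 10^(62.1/10) = 474303
(3.1/10.6) * 10^(75.6/10) = 1.06183e+07
Sum = 18769.3 + 5.15982e+07 + 474303 + 1.06183e+07 = 6.27096e+07
Leq = 10*log10(6.27096e+07) = 77.973 dB


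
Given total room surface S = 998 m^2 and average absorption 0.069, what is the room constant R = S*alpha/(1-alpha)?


R = 998 * 0.069 / (1 - 0.069) = 73.966 m^2


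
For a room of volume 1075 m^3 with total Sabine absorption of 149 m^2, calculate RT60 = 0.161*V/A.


RT60 = 0.161 * 1075 / 149 = 1.1616 s


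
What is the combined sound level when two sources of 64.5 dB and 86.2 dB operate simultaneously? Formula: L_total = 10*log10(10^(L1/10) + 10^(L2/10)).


10^(64.5/10) = 2.81838e+06
10^(86.2/10) = 4.16869e+08
Sum = 2.81838e+06 + 4.16869e+08 = 4.19687e+08
L_total = 10*log10(4.19687e+08) = 86.229 dB


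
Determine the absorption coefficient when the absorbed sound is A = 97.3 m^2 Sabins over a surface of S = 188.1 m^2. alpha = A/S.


Absorption coefficient = absorbed power / incident power
alpha = A / S = 97.3 / 188.1 = 0.51728


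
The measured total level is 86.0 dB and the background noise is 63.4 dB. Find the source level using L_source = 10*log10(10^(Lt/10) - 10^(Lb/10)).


10^(86.0/10) = 3.98107e+08
10^(63.4/10) = 2.18776e+06
Difference = 3.98107e+08 - 2.18776e+06 = 3.95919e+08
L_source = 10*log10(3.95919e+08) = 85.976 dB


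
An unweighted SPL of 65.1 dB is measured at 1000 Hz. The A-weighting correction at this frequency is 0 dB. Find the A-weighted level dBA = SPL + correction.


A-weighting table: 1000 Hz -> 0 dB correction
SPL_A = SPL + correction = 65.1 + (0) = 65.1 dBA


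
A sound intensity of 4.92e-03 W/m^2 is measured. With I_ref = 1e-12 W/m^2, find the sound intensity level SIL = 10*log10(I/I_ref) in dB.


I / I_ref = 4.92e-03 / 1e-12 = 4.92e+09
SIL = 10 * log10(4.92e+09) = 96.92 dB


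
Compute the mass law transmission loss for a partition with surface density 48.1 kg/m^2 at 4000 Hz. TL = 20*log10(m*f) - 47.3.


m * f = 48.1 * 4000 = 192400
20*log10(192400) = 105.684 dB
TL = 105.684 - 47.3 = 58.384 dB


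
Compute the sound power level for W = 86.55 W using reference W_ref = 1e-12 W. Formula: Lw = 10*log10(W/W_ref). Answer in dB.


W / W_ref = 86.55 / 1e-12 = 8.655e+13
Lw = 10 * log10(8.655e+13) = 139.37 dB


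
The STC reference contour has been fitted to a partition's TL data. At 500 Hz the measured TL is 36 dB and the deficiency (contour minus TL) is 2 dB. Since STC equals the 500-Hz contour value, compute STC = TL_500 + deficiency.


By ASTM E413, STC = value of the fitted reference contour at 500 Hz.
Contour value at 500 Hz = TL_500 + deficiency = 36 + 2 = 38
STC = 38


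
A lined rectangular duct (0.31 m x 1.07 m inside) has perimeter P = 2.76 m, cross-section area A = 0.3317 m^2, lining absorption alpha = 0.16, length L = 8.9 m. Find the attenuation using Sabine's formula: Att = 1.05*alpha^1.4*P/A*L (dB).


alpha^1.4 = 0.16^1.4 = 0.076872
Attenuation rate = 1.05 * alpha^1.4 * P / A
= 1.05 * 0.076872 * 2.76 / 0.3317 = 0.671616 dB/m
Total Att = 0.671616 * 8.9 = 5.9774 dB


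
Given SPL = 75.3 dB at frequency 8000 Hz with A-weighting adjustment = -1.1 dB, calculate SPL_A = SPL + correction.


A-weighting table: 8000 Hz -> -1.1 dB correction
SPL_A = SPL + correction = 75.3 + (-1.1) = 74.2 dBA


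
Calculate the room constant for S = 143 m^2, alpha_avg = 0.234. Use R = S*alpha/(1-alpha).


R = 143 * 0.234 / (1 - 0.234) = 43.684 m^2


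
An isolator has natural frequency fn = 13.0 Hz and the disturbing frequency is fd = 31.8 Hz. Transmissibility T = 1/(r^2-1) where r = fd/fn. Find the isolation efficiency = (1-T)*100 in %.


r = 31.8 / 13.0 = 2.44615
r^2 - 1 = 2.44615^2 - 1 = 4.98365
T = 1/4.98365 = 0.200656
Efficiency = (1 - 0.200656)*100 = 79.934 %


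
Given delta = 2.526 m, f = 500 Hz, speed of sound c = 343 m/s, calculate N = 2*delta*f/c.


N = 2*delta*f/c = 2*delta/lambda, where lambda = c/f
lambda = 343 / 500 = 0.686 m
N = 2 * 2.526 / 0.686 = 7.3644


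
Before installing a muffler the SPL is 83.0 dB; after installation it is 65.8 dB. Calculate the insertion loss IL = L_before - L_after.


Insertion loss = SPL without muffler - SPL with muffler
IL = 83.0 - 65.8 = 17.2 dB


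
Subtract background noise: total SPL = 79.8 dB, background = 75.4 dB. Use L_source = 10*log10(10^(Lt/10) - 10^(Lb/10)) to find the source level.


10^(79.8/10) = 9.54993e+07
10^(75.4/10) = 3.46737e+07
Difference = 9.54993e+07 - 3.46737e+07 = 6.08256e+07
L_source = 10*log10(6.08256e+07) = 77.841 dB


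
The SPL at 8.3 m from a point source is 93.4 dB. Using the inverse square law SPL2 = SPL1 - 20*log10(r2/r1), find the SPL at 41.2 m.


r2/r1 = 41.2/8.3 = 4.96386
Correction = 20*log10(4.96386) = 13.9164 dB
SPL2 = 93.4 - 13.9164 = 79.484 dB


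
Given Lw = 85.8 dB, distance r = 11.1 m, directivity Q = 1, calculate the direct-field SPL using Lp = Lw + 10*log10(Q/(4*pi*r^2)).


4*pi*r^2 = 4*pi*11.1^2 = 1548.3 m^2
Q / (4*pi*r^2) = 1 / 1548.3 = 0.00064587
Lp = 85.8 + 10*log10(0.00064587) = 53.901 dB
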